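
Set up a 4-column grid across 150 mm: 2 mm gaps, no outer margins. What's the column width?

36 mm

4c + 3·2 = 150 → 4c = 144 → c = 36 mm.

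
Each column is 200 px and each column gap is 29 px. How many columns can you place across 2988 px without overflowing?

13 columns: 13·200 + 12·29 = 2948 px ≤ 2988.
14 columns: 3177 px > 2988. So 13.

13 columns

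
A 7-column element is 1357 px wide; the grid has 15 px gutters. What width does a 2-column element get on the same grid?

377 px

7c + 6·15 = 1357 → 7c = 1267 → c = 181 px.
Span of 2: 2·181 + 1·15 = 362 + 15 = 377 px.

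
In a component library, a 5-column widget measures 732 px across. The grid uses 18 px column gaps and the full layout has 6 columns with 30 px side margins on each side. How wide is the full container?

5c + 4·18 = 732 → 5c = 660 → c = 132 px.
Adding margins, columns and gutters: 60 + 792 + 90 = 942 px.

942 px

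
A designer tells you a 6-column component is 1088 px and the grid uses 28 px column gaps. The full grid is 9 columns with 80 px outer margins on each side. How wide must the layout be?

6c + 5·28 = 1088 → 6c = 948 → c = 158 px.
Adding margins, columns and gutters: 160 + 1422 + 224 = 1806 px.

1806 px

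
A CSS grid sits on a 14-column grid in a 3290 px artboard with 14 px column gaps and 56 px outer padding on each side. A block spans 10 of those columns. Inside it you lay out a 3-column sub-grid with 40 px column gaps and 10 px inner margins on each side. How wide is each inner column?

722 px

Subtract both margins: 3290 − 2·56 = 3178 px.
14c + 13·14 = 3178 → 14c = 2996 → c = 214 px.
Span of 10: 10·214 + 9·14 = 2140 + 126 = 2266 px.
Inner content = 2266 − 2·10 = 2246 px.
3d + 2·40 = 2246 → 3d = 2166 → d = 722 px.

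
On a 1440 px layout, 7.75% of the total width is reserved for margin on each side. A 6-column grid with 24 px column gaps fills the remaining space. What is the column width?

182.8 px

1440 × (1 − 2·7.75%) = 1440 × 84.5% = 1216.8 px for the columns.
6c + 5·24 = 1216.8 → 6c = 1096.8 → c = 182.8 px.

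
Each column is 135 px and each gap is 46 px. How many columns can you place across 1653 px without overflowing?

9 columns: 9·135 + 8·46 = 1583 px ≤ 1653.
10 columns: 1764 px > 1653. So 9.

9 columns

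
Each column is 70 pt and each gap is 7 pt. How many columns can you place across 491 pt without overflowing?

k columns need k·70 + (k−1)·7 = k·77 − 7.
k·77 − 7 ≤ 491 → k ≤ 498 / 77 ≈ 6.47, so k = 6.

6 columns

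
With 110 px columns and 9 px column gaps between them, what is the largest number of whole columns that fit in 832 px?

k columns need k·110 + (k−1)·9 = k·119 − 9.
k·119 − 9 ≤ 832 → k ≤ 841 / 119 ≈ 7.07, so k = 7.

7 columns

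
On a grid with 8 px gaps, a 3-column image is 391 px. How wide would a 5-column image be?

3c + 2·8 = 391 → 3c = 375 → c = 125 px.
5 columns plus 4 gaps: 625 + 32 = 657 px.

657 px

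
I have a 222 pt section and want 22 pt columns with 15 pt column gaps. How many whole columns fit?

6 columns

Each extra column adds 22 + 15 = 37 pt.
(222 + 15) / 37 = 6.41, so 6 columns fit.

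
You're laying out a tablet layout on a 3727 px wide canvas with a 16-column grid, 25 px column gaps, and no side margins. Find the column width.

209.5 px

16 columns + 15 column gaps: 16c + 15·25 = 3727.
16c = 3727 − 375 = 3352, so c = 209.5 px.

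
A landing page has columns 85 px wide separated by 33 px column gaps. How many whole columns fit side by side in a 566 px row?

5 columns

k columns need k·85 + (k−1)·33 = k·118 − 33.
k·118 − 33 ≤ 566 → k ≤ 599 / 118 ≈ 5.08, so k = 5.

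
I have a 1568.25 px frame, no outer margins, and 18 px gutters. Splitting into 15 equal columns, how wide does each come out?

Subtracting 14 gutters of 18 leaves 1316.25 for 15 columns, so c = 87.75 px.

87.75 px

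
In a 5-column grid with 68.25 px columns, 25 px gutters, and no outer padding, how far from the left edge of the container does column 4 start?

Before column 4: 3 columns + 3 gutters.
Offset = 3·(68.25 + 25) = 3·93.25 = 279.75 px.

279.75 px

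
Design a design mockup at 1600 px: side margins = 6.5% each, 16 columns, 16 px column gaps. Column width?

Margins: 6.5% × 1600 = 104 px each, so content = 1600 − 208 = 1392 px.
16 columns + 15 column gaps: 16c + 15·16 = 1392.
16c = 1392 − 240 = 1152, so c = 72 px.

72 px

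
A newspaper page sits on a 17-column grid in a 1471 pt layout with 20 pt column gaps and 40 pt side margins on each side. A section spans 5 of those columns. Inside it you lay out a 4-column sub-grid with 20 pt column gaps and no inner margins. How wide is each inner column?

Take off 80 pt of margins, leaving 1391 pt.
1391 − 16·20 = 1071; ÷17 gives c = 63 pt.
Span of 5: 5·63 + 4·20 = 315 + 80 = 395 pt.
4 columns + 3 column gaps: 4d + 3·20 = 395.
4d = 395 − 60 = 335, so d = 83.75 pt.

83.75 pt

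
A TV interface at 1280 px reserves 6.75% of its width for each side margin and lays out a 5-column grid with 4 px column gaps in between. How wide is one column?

218.24 px

1280 × (1 − 2·6.75%) = 1280 × 86.5% = 1107.2 px for the columns.
5c + 4·4 = 1107.2 → 5c = 1091.2 → c = 218.24 px.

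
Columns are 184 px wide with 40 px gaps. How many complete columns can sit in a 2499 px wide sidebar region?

11 columns

11 columns: 11·184 + 10·40 = 2424 px ≤ 2499.
12 columns: 2648 px > 2499. So 11.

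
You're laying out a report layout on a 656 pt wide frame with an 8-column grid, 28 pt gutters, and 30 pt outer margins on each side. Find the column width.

50 pt

Subtract both margins: 656 − 2·30 = 596 pt.
8 columns + 7 gutters: 8c + 7·28 = 596.
8c = 596 − 196 = 400, so c = 50 pt.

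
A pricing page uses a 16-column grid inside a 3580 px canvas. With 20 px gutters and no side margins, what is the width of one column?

205 px

16 columns + 15 gutters: 16c + 15·20 = 3580.
16c = 3580 − 300 = 3280, so c = 205 px.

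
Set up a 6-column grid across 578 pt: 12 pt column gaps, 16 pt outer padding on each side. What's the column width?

Take off 32 pt of margins, leaving 546 pt.
Subtracting 5 column gaps of 12 leaves 486 for 6 columns, so c = 81 pt.

81 pt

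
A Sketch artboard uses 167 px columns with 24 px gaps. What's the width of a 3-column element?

549 px

Span of 3: 3·167 + 2·24 = 501 + 48 = 549 px.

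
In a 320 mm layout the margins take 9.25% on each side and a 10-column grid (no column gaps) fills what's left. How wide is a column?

320 × (1 − 2·9.25%) = 320 × 81.5% = 260.8 mm for the columns.
10c = 260.8 → c = 26.08 mm.

26.08 mm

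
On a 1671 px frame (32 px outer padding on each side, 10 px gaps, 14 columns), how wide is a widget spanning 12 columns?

1376 px

Take off 64 px of margins, leaving 1607 px.
14 columns + 13 gaps: 14c + 13·10 = 1607.
14c = 1607 − 130 = 1477, so c = 105.5 px.
12-column span = 12·105.5 + 11·10 = 1376 px.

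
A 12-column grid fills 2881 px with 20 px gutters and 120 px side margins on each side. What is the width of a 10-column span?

Subtract both margins: 2881 − 2·120 = 2641 px.
2641 − 11·20 = 2421; ÷12 gives c = 201.75 px.
10 columns plus 9 gutters: 2017.5 + 180 = 2197.5 px.

2197.5 px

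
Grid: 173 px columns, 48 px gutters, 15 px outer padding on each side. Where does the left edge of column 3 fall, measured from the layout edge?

Before column 3: the margin + 2 columns + 2 gutters.
Offset = 15 + 2·(173 + 48) = 15 + 442 = 457 px.

457 px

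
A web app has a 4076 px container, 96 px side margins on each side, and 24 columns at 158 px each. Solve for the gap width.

Take off 192 px of margins, leaving 3884 px.
24 columns take 24·158 = 3792 px; remaining 92 splits into 23 gaps.
g = 92 / 23 = 4 px.

4 px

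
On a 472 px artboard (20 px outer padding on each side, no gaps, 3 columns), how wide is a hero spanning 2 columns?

Inside the margins: 472 − 40 = 432 px.
With no gaps, each column is 432/3 = 144 px.
2-column span = 2·144 = 288 px.

288 px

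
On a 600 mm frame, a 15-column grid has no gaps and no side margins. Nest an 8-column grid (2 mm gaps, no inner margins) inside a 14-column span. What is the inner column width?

600 / 15 = 40 mm per column.
14-column span = 14·40 = 560 mm.
560 − 7·2 = 546; ÷8 gives d = 68.25 mm.

68.25 mm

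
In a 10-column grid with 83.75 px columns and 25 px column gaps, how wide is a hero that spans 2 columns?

2 columns plus 1 column gap: 167.5 + 25 = 192.5 px.

192.5 px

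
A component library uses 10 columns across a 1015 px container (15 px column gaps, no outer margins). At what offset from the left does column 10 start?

927 px

10c + 9·15 = 1015 → 10c = 880 → c = 88 px.
Each column+gutter stride is 103 px; with no margin, 9 of them is 927 px.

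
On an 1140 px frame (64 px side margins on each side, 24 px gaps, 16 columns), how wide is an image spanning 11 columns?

Inside the margins: 1140 − 128 = 1012 px.
16 columns + 15 gaps: 16c + 15·24 = 1012.
16c = 1012 − 360 = 652, so c = 40.75 px.
Span of 11: 11·40.75 + 10·24 = 448.25 + 240 = 688.25 px.

688.25 px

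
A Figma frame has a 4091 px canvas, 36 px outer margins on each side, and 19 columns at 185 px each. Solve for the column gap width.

28 px

Inside the margins: 4091 − 72 = 4019 px.
19 columns take 19·185 = 3515 px; remaining 504 splits into 18 column gaps.
g = 504 / 18 = 28 px.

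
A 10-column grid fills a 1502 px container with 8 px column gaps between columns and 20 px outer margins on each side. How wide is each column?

139 px

Subtract both margins: 1502 − 2·20 = 1462 px.
10 columns + 9 column gaps: 10c + 9·8 = 1462.
10c = 1462 − 72 = 1390, so c = 139 px.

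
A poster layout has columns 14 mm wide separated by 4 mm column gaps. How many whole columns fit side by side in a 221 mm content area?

12 columns

k columns need k·14 + (k−1)·4 = k·18 − 4.
k·18 − 4 ≤ 221 → k ≤ 225 / 18 ≈ 12.50, so k = 12.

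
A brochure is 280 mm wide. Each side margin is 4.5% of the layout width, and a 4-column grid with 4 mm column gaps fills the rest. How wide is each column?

60.7 mm

Margins: 4.5% × 280 = 12.6 mm each, so content = 280 − 25.2 = 254.8 mm.
4c + 3·4 = 254.8 → 4c = 242.8 → c = 60.7 mm.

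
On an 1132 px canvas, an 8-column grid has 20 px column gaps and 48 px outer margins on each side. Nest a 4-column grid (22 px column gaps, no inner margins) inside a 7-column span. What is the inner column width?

Subtract both margins: 1132 − 2·48 = 1036 px.
1036 − 7·20 = 896; ÷8 gives c = 112 px.
Span of 7: 7·112 + 6·20 = 784 + 120 = 904 px.
4 columns + 3 column gaps: 4d + 3·22 = 904.
4d = 904 − 66 = 838, so d = 209.5 px.

209.5 px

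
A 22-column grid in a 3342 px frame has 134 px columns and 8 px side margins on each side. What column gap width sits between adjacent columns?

Inside the margins: 3342 − 16 = 3326 px.
22·134 + 21g = 3326 → 21g = 378 → g = 18 px.

18 px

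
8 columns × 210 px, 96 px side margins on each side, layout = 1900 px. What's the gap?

Subtract both margins: 1900 − 2·96 = 1708 px.
Columns use 1680 px, leaving 28 px across 7 gaps = 4 px each.

4 px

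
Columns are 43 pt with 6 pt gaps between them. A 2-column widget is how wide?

92 pt

2-column span = 2·43 + 1·6 = 92 pt.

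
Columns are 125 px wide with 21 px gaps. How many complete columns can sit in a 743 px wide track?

5 columns

5 columns: 5·125 + 4·21 = 709 px ≤ 743.
6 columns: 855 px > 743. So 5.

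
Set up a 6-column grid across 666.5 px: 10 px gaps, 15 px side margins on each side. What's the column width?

Content width = 666.5 − 2·15 = 636.5 px.
636.5 − 5·10 = 586.5; ÷6 gives c = 97.75 px.

97.75 px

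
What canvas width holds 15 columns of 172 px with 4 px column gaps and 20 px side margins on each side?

2676 px

Total width: 2·20 + 15·172 + 14·4 = 2676 px.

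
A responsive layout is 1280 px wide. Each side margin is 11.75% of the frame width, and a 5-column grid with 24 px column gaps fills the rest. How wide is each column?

Margins: 11.75% × 1280 = 150.4 px each, so content = 1280 − 300.8 = 979.2 px.
979.2 − 4·24 = 883.2; ÷5 gives c = 176.64 px.

176.64 px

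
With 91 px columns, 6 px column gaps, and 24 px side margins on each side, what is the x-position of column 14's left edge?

1285 px

Column 14 starts at margin + 13·(column + gutter) = 24 + 13·97 = 1285 px.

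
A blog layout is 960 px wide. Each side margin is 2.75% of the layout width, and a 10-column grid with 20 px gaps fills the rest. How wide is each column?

Margins: 2.75% × 960 = 26.4 px each, so content = 960 − 52.8 = 907.2 px.
10c + 9·20 = 907.2 → 10c = 727.2 → c = 72.72 px.

72.72 px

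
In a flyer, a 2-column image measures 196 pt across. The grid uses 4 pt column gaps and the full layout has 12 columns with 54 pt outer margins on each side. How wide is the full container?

2 columns + 1 column gap: 2c + 1·4 = 196.
2c = 196 − 4 = 192, so c = 96 pt.
Adding margins, columns and gutters: 108 + 1152 + 44 = 1304 pt.

1304 pt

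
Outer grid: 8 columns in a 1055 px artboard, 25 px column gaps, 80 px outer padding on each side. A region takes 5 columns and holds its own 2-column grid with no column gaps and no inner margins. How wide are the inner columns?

Inside the margins: 1055 − 160 = 895 px.
895 − 7·25 = 720; ÷8 gives c = 90 px.
Span of 5: 5·90 + 4·25 = 450 + 100 = 550 px.
With no column gaps, each column is 550/2 = 275 px.

275 px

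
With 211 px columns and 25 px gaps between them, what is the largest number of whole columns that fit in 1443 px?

6 columns

Each extra column adds 211 + 25 = 236 px.
(1443 + 25) / 236 = 6.22, so 6 columns fit.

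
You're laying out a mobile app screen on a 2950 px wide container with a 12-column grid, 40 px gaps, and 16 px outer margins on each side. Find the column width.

206.5 px

Subtract both margins: 2950 − 2·16 = 2918 px.
2918 − 11·40 = 2478; ÷12 gives c = 206.5 px.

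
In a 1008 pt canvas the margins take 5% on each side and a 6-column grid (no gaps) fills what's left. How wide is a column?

Margins: 5% × 1008 = 50.4 pt each, so content = 1008 − 100.8 = 907.2 pt.
907.2 / 6 = 151.2 pt per column.

151.2 pt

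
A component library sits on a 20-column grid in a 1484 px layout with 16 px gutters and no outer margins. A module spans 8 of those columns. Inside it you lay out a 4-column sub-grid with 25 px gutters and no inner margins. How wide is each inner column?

1484 − 19·16 = 1180; ÷20 gives c = 59 px.
8-column span = 8·59 + 7·16 = 584 px.
584 − 3·25 = 509; ÷4 gives d = 127.25 px.

127.25 px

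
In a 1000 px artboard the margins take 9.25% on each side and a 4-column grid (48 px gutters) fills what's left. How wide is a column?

167.75 px

1000 × (1 − 2·9.25%) = 1000 × 81.5% = 815 px for the columns.
Subtracting 3 gutters of 48 leaves 671 for 4 columns, so c = 167.75 px.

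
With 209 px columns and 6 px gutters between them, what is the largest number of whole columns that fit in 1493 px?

Each extra column adds 209 + 6 = 215 px.
(1493 + 6) / 215 = 6.97, so 6 columns fit.

6 columns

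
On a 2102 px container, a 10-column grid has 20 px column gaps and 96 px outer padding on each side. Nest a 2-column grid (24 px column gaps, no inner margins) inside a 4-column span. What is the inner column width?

Subtract both margins: 2102 − 2·96 = 1910 px.
1910 − 9·20 = 1730; ÷10 gives c = 173 px.
4-column span = 4·173 + 3·20 = 752 px.
Subtracting 1 column gap of 24 leaves 728 for 2 columns, so d = 364 px.

364 px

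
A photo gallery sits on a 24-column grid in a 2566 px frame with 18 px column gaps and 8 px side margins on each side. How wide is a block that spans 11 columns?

Take off 16 px of margins, leaving 2550 px.
24 columns + 23 column gaps: 24c + 23·18 = 2550.
24c = 2550 − 414 = 2136, so c = 89 px.
Span of 11: 11·89 + 10·18 = 979 + 180 = 1159 px.

1159 px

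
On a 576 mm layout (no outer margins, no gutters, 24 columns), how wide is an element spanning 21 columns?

576 / 24 = 24 mm per column.
21-column span = 21·24 = 504 mm.

504 mm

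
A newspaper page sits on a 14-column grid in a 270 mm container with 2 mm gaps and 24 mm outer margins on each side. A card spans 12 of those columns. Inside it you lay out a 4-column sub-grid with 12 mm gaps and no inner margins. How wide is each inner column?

Subtract both margins: 270 − 2·24 = 222 mm.
14 columns + 13 gaps: 14c + 13·2 = 222.
14c = 222 − 26 = 196, so c = 14 mm.
12-column span = 12·14 + 11·2 = 190 mm.
4d + 3·12 = 190 → 4d = 154 → d = 38.5 mm.

38.5 mm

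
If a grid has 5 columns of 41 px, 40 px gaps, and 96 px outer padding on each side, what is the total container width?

Total width: 2·96 + 5·41 + 4·40 = 557 px.

557 px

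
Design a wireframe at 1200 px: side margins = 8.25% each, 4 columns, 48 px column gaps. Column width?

214.5 px

Each margin = 8.25% of 1200 = 99 px; content = 1200 − 2·99 = 1002 px.
Subtracting 3 column gaps of 48 leaves 858 for 4 columns, so c = 214.5 px.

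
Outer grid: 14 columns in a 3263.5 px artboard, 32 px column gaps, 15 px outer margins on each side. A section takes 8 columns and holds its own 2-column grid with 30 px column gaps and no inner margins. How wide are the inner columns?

Inside the margins: 3263.5 − 30 = 3233.5 px.
14 columns + 13 column gaps: 14c + 13·32 = 3233.5.
14c = 3233.5 − 416 = 2817.5, so c = 201.25 px.
Span of 8: 8·201.25 + 7·32 = 1610 + 224 = 1834 px.
2d + 1·30 = 1834 → 2d = 1804 → d = 902 px.

902 px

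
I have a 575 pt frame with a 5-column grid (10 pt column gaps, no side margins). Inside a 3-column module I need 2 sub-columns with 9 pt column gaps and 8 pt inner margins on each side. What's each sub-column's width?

5 columns + 4 column gaps: 5c + 4·10 = 575.
5c = 575 − 40 = 535, so c = 107 pt.
Span of 3: 3·107 + 2·10 = 321 + 20 = 341 pt.
Inner content = 341 − 2·8 = 325 pt.
2d + 1·9 = 325 → 2d = 316 → d = 158 pt.

158 pt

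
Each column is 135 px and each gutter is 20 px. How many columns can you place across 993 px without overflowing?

6 columns

6 columns: 6·135 + 5·20 = 910 px ≤ 993.
7 columns: 1065 px > 993. So 6.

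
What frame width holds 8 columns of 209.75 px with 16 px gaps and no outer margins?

1790 px

Summing: 1678 + 112 = 1790 px.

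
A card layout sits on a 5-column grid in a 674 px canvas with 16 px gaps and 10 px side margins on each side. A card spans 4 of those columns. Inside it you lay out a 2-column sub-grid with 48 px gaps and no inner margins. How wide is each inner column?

236 px

Take off 20 px of margins, leaving 654 px.
5 columns + 4 gaps: 5c + 4·16 = 654.
5c = 654 − 64 = 590, so c = 118 px.
4 columns plus 3 gaps: 472 + 48 = 520 px.
2 columns + 1 gap: 2d + 1·48 = 520.
2d = 520 − 48 = 472, so d = 236 px.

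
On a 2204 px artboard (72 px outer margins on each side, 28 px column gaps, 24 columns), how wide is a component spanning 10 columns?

Take off 144 px of margins, leaving 2060 px.
24c + 23·28 = 2060 → 24c = 1416 → c = 59 px.
Span of 10: 10·59 + 9·28 = 590 + 252 = 842 px.

842 px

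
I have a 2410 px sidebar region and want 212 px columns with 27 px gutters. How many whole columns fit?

10 columns

k columns need k·212 + (k−1)·27 = k·239 − 27.
k·239 − 27 ≤ 2410 → k ≤ 2437 / 239 ≈ 10.20, so k = 10.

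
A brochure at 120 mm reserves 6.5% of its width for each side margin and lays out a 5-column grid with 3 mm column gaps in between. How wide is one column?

18.48 mm

Each margin = 6.5% of 120 = 7.8 mm; content = 120 − 2·7.8 = 104.4 mm.
5c + 4·3 = 104.4 → 5c = 92.4 → c = 18.48 mm.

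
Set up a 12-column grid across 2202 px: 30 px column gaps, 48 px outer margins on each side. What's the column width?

Inside the margins: 2202 − 96 = 2106 px.
12c + 11·30 = 2106 → 12c = 1776 → c = 148 px.

148 px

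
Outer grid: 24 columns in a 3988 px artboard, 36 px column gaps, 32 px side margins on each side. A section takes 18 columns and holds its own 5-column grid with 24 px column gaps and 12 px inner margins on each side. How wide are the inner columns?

562.8 px

Take off 64 px of margins, leaving 3924 px.
24 columns + 23 column gaps: 24c + 23·36 = 3924.
24c = 3924 − 828 = 3096, so c = 129 px.
18 columns plus 17 column gaps: 2322 + 612 = 2934 px.
Inner content = 2934 − 2·12 = 2910 px.
2910 − 4·24 = 2814; ÷5 gives d = 562.8 px.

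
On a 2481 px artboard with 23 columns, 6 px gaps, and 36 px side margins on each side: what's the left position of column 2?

141 px

Inside the margins: 2481 − 72 = 2409 px.
23 columns + 22 gaps: 23c + 22·6 = 2409.
23c = 2409 − 132 = 2277, so c = 99 px.
Column 2 starts at margin + 1·(column + gutter) = 36 + 1·105 = 141 px.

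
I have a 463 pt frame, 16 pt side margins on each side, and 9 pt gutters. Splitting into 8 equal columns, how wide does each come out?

46 pt

Take off 32 pt of margins, leaving 431 pt.
Subtracting 7 gutters of 9 leaves 368 for 8 columns, so c = 46 pt.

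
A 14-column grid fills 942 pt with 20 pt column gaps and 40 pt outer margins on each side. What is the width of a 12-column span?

Take off 80 pt of margins, leaving 862 pt.
862 − 13·20 = 602; ÷14 gives c = 43 pt.
Span of 12: 12·43 + 11·20 = 516 + 220 = 736 pt.

736 pt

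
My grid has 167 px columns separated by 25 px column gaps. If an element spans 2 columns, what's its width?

359 px

Span of 2: 2·167 + 1·25 = 334 + 25 = 359 px.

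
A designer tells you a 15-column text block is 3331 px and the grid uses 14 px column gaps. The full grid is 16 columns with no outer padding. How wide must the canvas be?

3554 px

15 columns + 14 column gaps: 15c + 14·14 = 3331.
15c = 3331 − 196 = 3135, so c = 209 px.
Summing: 3344 + 210 = 3554 px.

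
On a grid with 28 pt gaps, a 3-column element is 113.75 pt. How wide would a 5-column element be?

208.25 pt

Subtracting 2 gaps of 28 leaves 57.75 for 3 columns, so c = 19.25 pt.
5-column span = 5·19.25 + 4·28 = 208.25 pt.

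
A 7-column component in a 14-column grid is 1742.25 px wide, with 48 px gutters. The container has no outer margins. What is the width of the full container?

7 columns + 6 gutters: 7c + 6·48 = 1742.25.
7c = 1742.25 − 288 = 1454.25, so c = 207.75 px.
Container = 14·207.75 + 13·48 = 2908.5 + 624 = 3532.5 px.

3532.5 px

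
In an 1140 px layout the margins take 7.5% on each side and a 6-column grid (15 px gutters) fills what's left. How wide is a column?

Margins: 7.5% × 1140 = 85.5 px each, so content = 1140 − 171 = 969 px.
6c + 5·15 = 969 → 6c = 894 → c = 149 px.

149 px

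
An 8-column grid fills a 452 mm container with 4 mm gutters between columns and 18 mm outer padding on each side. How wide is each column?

Inside the margins: 452 − 36 = 416 mm.
416 − 7·4 = 388; ÷8 gives c = 48.5 mm.

48.5 mm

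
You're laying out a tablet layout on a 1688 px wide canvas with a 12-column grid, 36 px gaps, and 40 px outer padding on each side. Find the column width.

101 px

Take off 80 px of margins, leaving 1608 px.
12c + 11·36 = 1608 → 12c = 1212 → c = 101 px.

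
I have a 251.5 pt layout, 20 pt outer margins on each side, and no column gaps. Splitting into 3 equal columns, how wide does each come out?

70.5 pt

Content width = 251.5 − 2·20 = 211.5 pt.
3c = 211.5 → c = 70.5 pt.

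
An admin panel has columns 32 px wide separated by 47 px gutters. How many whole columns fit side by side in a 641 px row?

8 columns

k columns need k·32 + (k−1)·47 = k·79 − 47.
k·79 − 47 ≤ 641 → k ≤ 688 / 79 ≈ 8.71, so k = 8.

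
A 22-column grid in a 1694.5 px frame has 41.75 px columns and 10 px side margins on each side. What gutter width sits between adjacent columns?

Take off 20 px of margins, leaving 1674.5 px.
Columns use 918.5 px, leaving 756 px across 21 gutters = 36 px each.

36 px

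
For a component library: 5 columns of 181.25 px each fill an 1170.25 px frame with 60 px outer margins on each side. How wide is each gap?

Content width = 1170.25 − 2·60 = 1050.25 px.
5·181.25 + 4g = 1050.25 → 4g = 144 → g = 36 px.

36 px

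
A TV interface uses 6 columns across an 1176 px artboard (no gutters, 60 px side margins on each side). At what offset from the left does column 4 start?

588 px

Inside the margins: 1176 − 120 = 1056 px.
1056 / 6 = 176 px per column.
Each column+gutter stride is 176 px; 3 of them past the 60 px margin is 60 + 528 = 588 px.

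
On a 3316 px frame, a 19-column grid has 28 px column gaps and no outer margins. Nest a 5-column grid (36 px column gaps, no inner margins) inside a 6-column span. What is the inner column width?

176.8 px

3316 − 18·28 = 2812; ÷19 gives c = 148 px.
Span of 6: 6·148 + 5·28 = 888 + 140 = 1028 px.
1028 − 4·36 = 884; ÷5 gives d = 176.8 px.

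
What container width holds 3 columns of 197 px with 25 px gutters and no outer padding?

641 px

Summing: 591 + 50 = 641 px.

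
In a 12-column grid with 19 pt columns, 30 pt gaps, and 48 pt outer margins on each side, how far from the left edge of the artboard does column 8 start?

391 pt

Each column+gutter stride is 49 pt; 7 of them past the 48 pt margin is 48 + 343 = 391 pt.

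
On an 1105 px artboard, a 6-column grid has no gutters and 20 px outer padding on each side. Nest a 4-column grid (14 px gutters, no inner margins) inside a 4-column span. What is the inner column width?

Outer content = 1105 − 2·20 = 1065 px.
1065 / 6 = 177.5 px per column.
With no gutters, 4 columns span 4·177.5 = 710 px.
Subtracting 3 gutters of 14 leaves 668 for 4 columns, so d = 167 px.

167 px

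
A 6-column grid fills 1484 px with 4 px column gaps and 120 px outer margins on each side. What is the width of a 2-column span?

412 px

Take off 240 px of margins, leaving 1244 px.
1244 − 5·4 = 1224; ÷6 gives c = 204 px.
2 columns plus 1 column gap: 408 + 4 = 412 px.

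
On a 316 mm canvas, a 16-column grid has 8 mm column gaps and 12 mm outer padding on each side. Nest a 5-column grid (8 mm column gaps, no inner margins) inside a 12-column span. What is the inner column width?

37 mm

Inside the margins: 316 − 24 = 292 mm.
16c + 15·8 = 292 → 16c = 172 → c = 10.75 mm.
12-column span = 12·10.75 + 11·8 = 217 mm.
5 columns + 4 column gaps: 5d + 4·8 = 217.
5d = 217 − 32 = 185, so d = 37 mm.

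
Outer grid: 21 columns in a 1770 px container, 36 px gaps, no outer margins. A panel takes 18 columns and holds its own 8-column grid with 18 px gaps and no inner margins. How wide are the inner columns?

173.25 px

Subtracting 20 gaps of 36 leaves 1050 for 21 columns, so c = 50 px.
Span of 18: 18·50 + 17·36 = 900 + 612 = 1512 px.
1512 − 7·18 = 1386; ÷8 gives d = 173.25 px.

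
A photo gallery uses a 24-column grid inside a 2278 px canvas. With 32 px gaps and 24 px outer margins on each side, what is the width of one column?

62.25 px

Take off 48 px of margins, leaving 2230 px.
2230 − 23·32 = 1494; ÷24 gives c = 62.25 px.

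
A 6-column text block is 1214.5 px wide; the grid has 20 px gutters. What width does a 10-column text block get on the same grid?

Subtracting 5 gutters of 20 leaves 1114.5 for 6 columns, so c = 185.75 px.
10 columns plus 9 gutters: 1857.5 + 180 = 2037.5 px.

2037.5 px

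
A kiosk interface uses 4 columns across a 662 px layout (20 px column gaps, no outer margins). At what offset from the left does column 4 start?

511.5 px

Subtracting 3 column gaps of 20 leaves 602 for 4 columns, so c = 150.5 px.
No margin, so column 4 starts at 3·(column + gutter) = 3·170.5 = 511.5 px.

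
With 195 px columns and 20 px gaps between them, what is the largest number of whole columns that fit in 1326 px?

k columns need k·195 + (k−1)·20 = k·215 − 20.
k·215 − 20 ≤ 1326 → k ≤ 1346 / 215 ≈ 6.26, so k = 6.

6 columns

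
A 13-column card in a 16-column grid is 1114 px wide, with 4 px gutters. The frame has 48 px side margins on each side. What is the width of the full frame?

1468 px

1114 − 12·4 = 1066; ÷13 gives c = 82 px.
Frame = 2·48 + 16·82 + 15·4 = 96 + 1312 + 60 = 1468 px.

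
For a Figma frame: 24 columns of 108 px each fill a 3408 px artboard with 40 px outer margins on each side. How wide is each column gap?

Subtract both margins: 3408 − 2·40 = 3328 px.
Columns use 2592 px, leaving 736 px across 23 column gaps = 32 px each.

32 px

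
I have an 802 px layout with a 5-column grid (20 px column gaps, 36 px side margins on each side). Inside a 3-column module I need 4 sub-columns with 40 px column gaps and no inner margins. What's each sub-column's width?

Outer content = 802 − 2·36 = 730 px.
5c + 4·20 = 730 → 5c = 650 → c = 130 px.
3 columns plus 2 column gaps: 390 + 40 = 430 px.
4 columns + 3 column gaps: 4d + 3·40 = 430.
4d = 430 − 120 = 310, so d = 77.5 px.

77.5 px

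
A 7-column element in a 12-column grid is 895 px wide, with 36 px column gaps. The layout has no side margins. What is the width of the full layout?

7 columns + 6 column gaps: 7c + 6·36 = 895.
7c = 895 − 216 = 679, so c = 97 px.
Total width: 12·97 + 11·36 = 1560 px.

1560 px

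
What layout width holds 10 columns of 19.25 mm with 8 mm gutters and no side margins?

Layout = 10·19.25 + 9·8 = 192.5 + 72 = 264.5 mm.

264.5 mm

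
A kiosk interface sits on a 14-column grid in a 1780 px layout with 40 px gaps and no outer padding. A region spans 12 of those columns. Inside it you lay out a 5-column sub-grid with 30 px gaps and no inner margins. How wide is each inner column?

1780 − 13·40 = 1260; ÷14 gives c = 90 px.
12-column span = 12·90 + 11·40 = 1520 px.
1520 − 4·30 = 1400; ÷5 gives d = 280 px.

280 px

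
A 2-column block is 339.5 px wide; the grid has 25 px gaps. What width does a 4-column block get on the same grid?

704 px

339.5 − 1·25 = 314.5; ÷2 gives c = 157.25 px.
4-column span = 4·157.25 + 3·25 = 704 px.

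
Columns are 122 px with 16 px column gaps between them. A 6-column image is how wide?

Span of 6: 6·122 + 5·16 = 732 + 80 = 812 px.

812 px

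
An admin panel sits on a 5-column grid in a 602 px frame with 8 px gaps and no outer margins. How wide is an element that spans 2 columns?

236 px

5 columns + 4 gaps: 5c + 4·8 = 602.
5c = 602 − 32 = 570, so c = 114 px.
Span of 2: 2·114 + 1·8 = 228 + 8 = 236 px.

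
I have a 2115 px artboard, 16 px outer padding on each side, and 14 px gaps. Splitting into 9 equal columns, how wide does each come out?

219 px

Content width = 2115 − 2·16 = 2083 px.
9 columns + 8 gaps: 9c + 8·14 = 2083.
9c = 2083 − 112 = 1971, so c = 219 px.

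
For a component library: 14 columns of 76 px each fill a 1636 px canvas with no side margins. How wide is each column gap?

14 columns take 14·76 = 1064 px; remaining 572 splits into 13 column gaps.
g = 572 / 13 = 44 px.

44 px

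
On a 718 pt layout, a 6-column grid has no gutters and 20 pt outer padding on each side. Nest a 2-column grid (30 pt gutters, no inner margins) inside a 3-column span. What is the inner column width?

Outer content = 718 − 2·20 = 678 pt.
With no gutters, each column is 678/6 = 113 pt.
With no gutters, 3 columns span 3·113 = 339 pt.
2d + 1·30 = 339 → 2d = 309 → d = 154.5 pt.

154.5 pt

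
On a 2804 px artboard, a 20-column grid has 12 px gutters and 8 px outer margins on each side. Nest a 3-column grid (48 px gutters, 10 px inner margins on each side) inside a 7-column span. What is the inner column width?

Inside the margins: 2804 − 16 = 2788 px.
20c + 19·12 = 2788 → 20c = 2560 → c = 128 px.
Span of 7: 7·128 + 6·12 = 896 + 72 = 968 px.
Inner content = 968 − 2·10 = 948 px.
3 columns + 2 gutters: 3d + 2·48 = 948.
3d = 948 − 96 = 852, so d = 284 px.

284 px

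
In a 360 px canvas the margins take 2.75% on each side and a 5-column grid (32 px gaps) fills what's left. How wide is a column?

Margins: 2.75% × 360 = 9.9 px each, so content = 360 − 19.8 = 340.2 px.
340.2 − 4·32 = 212.2; ÷5 gives c = 42.44 px.

42.44 px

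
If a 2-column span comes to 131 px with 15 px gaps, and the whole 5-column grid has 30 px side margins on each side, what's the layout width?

2c + 1·15 = 131 → 2c = 116 → c = 58 px.
Layout = 2·30 + 5·58 + 4·15 = 60 + 290 + 60 = 410 px.

410 px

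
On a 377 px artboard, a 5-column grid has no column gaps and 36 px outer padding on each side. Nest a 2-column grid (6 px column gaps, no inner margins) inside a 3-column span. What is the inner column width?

Take off 72 px of margins, leaving 305 px.
305 / 5 = 61 px per column.
With no column gaps, 3 columns span 3·61 = 183 px.
2d + 1·6 = 183 → 2d = 177 → d = 88.5 px.

88.5 px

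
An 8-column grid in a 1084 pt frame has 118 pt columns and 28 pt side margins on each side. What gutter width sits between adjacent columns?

12 pt

Take off 56 pt of margins, leaving 1028 pt.
8 columns take 8·118 = 944 pt; remaining 84 splits into 7 gutters.
g = 84 / 7 = 12 pt.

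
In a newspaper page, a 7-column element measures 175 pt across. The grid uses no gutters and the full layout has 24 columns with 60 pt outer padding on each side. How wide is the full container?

720 pt

With no gutters, each column is 175/7 = 25 pt.
Summing: 120 + 600 = 720 pt.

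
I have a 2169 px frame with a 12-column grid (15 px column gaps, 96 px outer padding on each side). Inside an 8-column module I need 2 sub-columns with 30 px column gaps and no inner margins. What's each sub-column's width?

641.5 px

Take off 192 px of margins, leaving 1977 px.
Subtracting 11 column gaps of 15 leaves 1812 for 12 columns, so c = 151 px.
Span of 8: 8·151 + 7·15 = 1208 + 105 = 1313 px.
Subtracting 1 column gap of 30 leaves 1283 for 2 columns, so d = 641.5 px.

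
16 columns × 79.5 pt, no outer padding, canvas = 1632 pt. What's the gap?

16·79.5 + 15g = 1632 → 15g = 360 → g = 24 pt.

24 pt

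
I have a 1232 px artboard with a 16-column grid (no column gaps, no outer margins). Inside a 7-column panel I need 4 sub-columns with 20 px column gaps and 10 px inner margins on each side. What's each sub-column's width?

114.75 px

1232 / 16 = 77 px per column.
With no column gaps, 7 columns span 7·77 = 539 px.
Inner content = 539 − 2·10 = 519 px.
4 columns + 3 column gaps: 4d + 3·20 = 519.
4d = 519 − 60 = 459, so d = 114.75 px.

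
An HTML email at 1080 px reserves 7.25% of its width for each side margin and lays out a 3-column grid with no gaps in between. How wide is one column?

Margins: 7.25% × 1080 = 78.3 px each, so content = 1080 − 156.6 = 923.4 px.
With no gaps, each column is 923.4/3 = 307.8 px.

307.8 px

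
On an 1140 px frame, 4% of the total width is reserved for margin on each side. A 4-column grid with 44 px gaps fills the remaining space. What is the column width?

Each margin = 4% of 1140 = 45.6 px; content = 1140 − 2·45.6 = 1048.8 px.
Subtracting 3 gaps of 44 leaves 916.8 for 4 columns, so c = 229.2 px.

229.2 px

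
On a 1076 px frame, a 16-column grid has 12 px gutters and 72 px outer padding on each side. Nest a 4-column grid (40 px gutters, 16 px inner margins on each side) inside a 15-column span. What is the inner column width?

180.25 px

Take off 144 px of margins, leaving 932 px.
16 columns + 15 gutters: 16c + 15·12 = 932.
16c = 932 − 180 = 752, so c = 47 px.
Span of 15: 15·47 + 14·12 = 705 + 168 = 873 px.
Inner content = 873 − 2·16 = 841 px.
4 columns + 3 gutters: 4d + 3·40 = 841.
4d = 841 − 120 = 721, so d = 180.25 px.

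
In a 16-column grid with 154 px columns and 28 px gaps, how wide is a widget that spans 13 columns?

13 columns plus 12 gaps: 2002 + 336 = 2338 px.

2338 px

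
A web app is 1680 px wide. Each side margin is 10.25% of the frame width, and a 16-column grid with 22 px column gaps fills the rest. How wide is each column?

Each margin = 10.25% of 1680 = 172.2 px; content = 1680 − 2·172.2 = 1335.6 px.
1335.6 − 15·22 = 1005.6; ÷16 gives c = 62.85 px.

62.85 px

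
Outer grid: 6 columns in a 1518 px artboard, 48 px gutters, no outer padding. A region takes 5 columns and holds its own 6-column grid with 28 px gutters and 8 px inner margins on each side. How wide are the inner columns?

6 columns + 5 gutters: 6c + 5·48 = 1518.
6c = 1518 − 240 = 1278, so c = 213 px.
5-column span = 5·213 + 4·48 = 1257 px.
Inner content = 1257 − 2·8 = 1241 px.
6 columns + 5 gutters: 6d + 5·28 = 1241.
6d = 1241 − 140 = 1101, so d = 183.5 px.

183.5 px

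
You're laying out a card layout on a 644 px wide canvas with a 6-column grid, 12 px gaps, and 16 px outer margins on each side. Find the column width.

Take off 32 px of margins, leaving 612 px.
6 columns + 5 gaps: 6c + 5·12 = 612.
6c = 612 − 60 = 552, so c = 92 px.

92 px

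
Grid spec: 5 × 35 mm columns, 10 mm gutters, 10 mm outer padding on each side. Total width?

Total width: 2·10 + 5·35 + 4·10 = 235 mm.

235 mm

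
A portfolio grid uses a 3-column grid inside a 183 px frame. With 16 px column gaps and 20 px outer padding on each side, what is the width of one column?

Content width = 183 − 2·20 = 143 px.
Subtracting 2 column gaps of 16 leaves 111 for 3 columns, so c = 37 px.

37 px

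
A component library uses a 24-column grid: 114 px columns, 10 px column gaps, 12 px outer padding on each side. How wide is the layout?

2990 px

Total width: 2·12 + 24·114 + 23·10 = 2990 px.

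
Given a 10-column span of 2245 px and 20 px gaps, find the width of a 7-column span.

10c + 9·20 = 2245 → 10c = 2065 → c = 206.5 px.
7-column span = 7·206.5 + 6·20 = 1565.5 px.

1565.5 px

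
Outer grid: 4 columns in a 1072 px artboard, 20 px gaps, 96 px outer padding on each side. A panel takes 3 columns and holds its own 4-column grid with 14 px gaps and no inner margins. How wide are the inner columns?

153.25 px

Take off 192 px of margins, leaving 880 px.
4 columns + 3 gaps: 4c + 3·20 = 880.
4c = 880 − 60 = 820, so c = 205 px.
3-column span = 3·205 + 2·20 = 655 px.
4 columns + 3 gaps: 4d + 3·14 = 655.
4d = 655 − 42 = 613, so d = 153.25 px.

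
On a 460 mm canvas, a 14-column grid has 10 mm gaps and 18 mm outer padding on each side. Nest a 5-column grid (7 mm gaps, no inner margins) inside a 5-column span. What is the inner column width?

Subtract both margins: 460 − 2·18 = 424 mm.
424 − 13·10 = 294; ÷14 gives c = 21 mm.
Span of 5: 5·21 + 4·10 = 105 + 40 = 145 mm.
Subtracting 4 gaps of 7 leaves 117 for 5 columns, so d = 23.4 mm.

23.4 mm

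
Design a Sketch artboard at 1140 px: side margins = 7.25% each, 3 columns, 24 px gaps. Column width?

Margins: 7.25% × 1140 = 82.65 px each, so content = 1140 − 165.3 = 974.7 px.
Subtracting 2 gaps of 24 leaves 926.7 for 3 columns, so c = 308.9 px.

308.9 px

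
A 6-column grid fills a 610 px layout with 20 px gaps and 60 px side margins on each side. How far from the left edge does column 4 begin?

315 px

Content = 610 − 2·60 = 490 px.
6c + 5·20 = 490 → 6c = 390 → c = 65 px.
Column 4 starts at margin + 3·(column + gutter) = 60 + 3·85 = 315 px.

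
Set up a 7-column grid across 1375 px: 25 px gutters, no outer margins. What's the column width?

175 px

7c + 6·25 = 1375 → 7c = 1225 → c = 175 px.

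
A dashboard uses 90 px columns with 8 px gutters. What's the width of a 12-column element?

1168 px

Span of 12: 12·90 + 11·8 = 1080 + 88 = 1168 px.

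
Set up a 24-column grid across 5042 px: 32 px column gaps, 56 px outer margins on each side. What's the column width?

Inside the margins: 5042 − 112 = 4930 px.
Subtracting 23 column gaps of 32 leaves 4194 for 24 columns, so c = 174.75 px.

174.75 px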